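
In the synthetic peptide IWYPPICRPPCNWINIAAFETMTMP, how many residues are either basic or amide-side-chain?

3

Basic: H, K, R. Amide-side-chain: N, Q.
Basic residues here: R8 (1).
Amide-side-chain residues here: N12, N15 (2).
The two groups share no amino acid, so total = 1 + 2 = 3.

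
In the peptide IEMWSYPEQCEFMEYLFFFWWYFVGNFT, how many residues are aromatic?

12

The aromatic amino acids are Phe (F, benzyl), Trp (W, indole), and Tyr (Y, phenol).
Matching residues: W4, Y6, F12, Y15, F17, F18, F19, W20, W21, Y22, F23, F27.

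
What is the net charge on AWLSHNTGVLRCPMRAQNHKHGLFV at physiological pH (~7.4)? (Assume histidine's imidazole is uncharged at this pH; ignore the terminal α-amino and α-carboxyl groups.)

+3

Near pH 7.4, K and R contribute +1 each, D and E contribute −1 each, and every other side chain (His included, as stated) is uncharged.
Positive (K, R): R11, R15, K20 → +3.
Negative (D, E): none → −0.
Net charge = (+3) + (−0) = +3.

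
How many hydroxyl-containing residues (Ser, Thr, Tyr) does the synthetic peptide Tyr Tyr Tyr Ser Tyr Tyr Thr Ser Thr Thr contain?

Matching residues: Tyr1, Tyr2, Tyr3, Ser4, Tyr5, Tyr6, Thr7, Ser8, Thr9, Thr10.

10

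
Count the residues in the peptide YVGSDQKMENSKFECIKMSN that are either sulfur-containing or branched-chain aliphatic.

Sulfur-containing: C, M. Branched-chain aliphatic: I, L, V.
Sulfur-containing residues here: M8, C15, M18 (3).
Branched-chain aliphatic residues here: V2, I16 (2).
The two groups share no amino acid, so total = 3 + 2 = 5.

5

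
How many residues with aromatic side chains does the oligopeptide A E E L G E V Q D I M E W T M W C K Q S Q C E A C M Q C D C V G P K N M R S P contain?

The aromatic amino acids are Phe (F, benzyl), Trp (W, indole), and Tyr (Y, phenol).
Matching residues: W13, W16.

2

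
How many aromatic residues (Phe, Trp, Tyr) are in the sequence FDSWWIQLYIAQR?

Matching residues: F1, W4, W5, Y9.

4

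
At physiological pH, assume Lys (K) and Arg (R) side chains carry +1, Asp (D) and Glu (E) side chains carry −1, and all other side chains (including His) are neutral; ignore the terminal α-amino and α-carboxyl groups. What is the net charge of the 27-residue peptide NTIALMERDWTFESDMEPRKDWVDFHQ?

-4

Positive (K, R): R8, R19, K20 → +3.
Negative (D, E): E7, D9, E13, D15, E17, D21, D24 → −7.
Net charge = (+3) + (−7) = −4.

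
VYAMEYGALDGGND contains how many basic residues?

0

Lysine (K), arginine (R), and histidine (H) have basic, nitrogen-containing side chains.
None of the 14 residues belong to this group.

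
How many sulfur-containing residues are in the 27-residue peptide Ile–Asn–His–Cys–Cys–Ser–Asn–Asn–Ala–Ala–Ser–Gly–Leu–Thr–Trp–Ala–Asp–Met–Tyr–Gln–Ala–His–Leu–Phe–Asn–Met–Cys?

5

Only Cys (C) and Met (M) have a sulfur atom in the side chain.
Matching residues: Cys4, Cys5, Met18, Met26, Cys27.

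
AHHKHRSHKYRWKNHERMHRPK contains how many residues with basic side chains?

14

The basic amino acids are Lys (K), Arg (R), and His (H).
Matching residues: H2, H3, K4, H5, R6, H8, K9, R11, K13, H15, R17, H19, R20, K22.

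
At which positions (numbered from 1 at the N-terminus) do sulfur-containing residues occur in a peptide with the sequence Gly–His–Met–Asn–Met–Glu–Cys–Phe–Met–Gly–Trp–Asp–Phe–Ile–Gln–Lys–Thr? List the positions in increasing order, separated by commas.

Only Cys (C) and Met (M) have a sulfur atom in the side chain.
Matching residues: Met3, Met5, Cys7, Met9.

3, 5, 7, 9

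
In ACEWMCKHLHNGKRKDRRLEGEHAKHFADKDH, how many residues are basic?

The basic amino acids are Lys (K), Arg (R), and His (H).
Matching residues: K7, H8, H10, K13, R14, K15, R17, R18, H23, K25, H26, K30, H32.

13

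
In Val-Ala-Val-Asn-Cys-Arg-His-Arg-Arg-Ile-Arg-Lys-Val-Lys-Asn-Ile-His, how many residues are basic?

8

The basic amino acids are Lys (K), Arg (R), and His (H).
Matching residues: Arg6, His7, Arg8, Arg9, Arg11, Lys12, Lys14, His17.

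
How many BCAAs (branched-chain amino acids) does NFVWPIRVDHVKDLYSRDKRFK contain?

5

V, L, and I make up the branched-chain aliphatic group.
Matching residues: V3, I6, V8, V11, L14.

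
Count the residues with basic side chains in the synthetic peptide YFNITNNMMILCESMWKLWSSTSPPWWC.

The basic amino acids are Lys (K), Arg (R), and His (H).
Matching residues: K17.

1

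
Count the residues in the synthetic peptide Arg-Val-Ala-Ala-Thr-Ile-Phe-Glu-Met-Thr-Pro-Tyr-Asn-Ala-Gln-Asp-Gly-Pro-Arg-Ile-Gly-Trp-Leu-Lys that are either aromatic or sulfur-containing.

4

Aromatic: F, W, Y. Sulfur-containing: C, M.
Aromatic residues here: Phe7, Tyr12, Trp22 (3).
Sulfur-containing residues here: Met9 (1).
The two groups share no amino acid, so total = 3 + 1 = 4.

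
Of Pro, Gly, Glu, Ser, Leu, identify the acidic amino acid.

Glu

Aspartate (D) and glutamate (E) have carboxylic-acid side chains and are the acidic amino acids.
Of the listed options, only Glu belongs to this group.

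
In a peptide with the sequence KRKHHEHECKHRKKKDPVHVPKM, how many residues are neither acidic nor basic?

Acidic: D, E. Basic: K, R, H. All other residues are neither.
Matching residues: C9, P17, V18, V20, P21, M23.

6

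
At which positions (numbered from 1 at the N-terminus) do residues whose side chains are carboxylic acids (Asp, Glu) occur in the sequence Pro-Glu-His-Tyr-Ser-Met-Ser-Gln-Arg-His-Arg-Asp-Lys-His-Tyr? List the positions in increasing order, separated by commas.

Matching residues: Glu2, Asp12.

2, 12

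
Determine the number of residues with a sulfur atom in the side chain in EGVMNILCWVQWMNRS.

Cysteine (C, thiol) and methionine (M, thioether) are the two sulfur-containing amino acids.
Matching residues: M4, C8, M13.

3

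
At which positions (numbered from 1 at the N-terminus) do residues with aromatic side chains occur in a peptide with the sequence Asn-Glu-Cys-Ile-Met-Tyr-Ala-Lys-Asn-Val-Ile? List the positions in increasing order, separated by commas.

The aromatic amino acids are Phe (F, benzyl), Trp (W, indole), and Tyr (Y, phenol).
Matching residues: Tyr6.

6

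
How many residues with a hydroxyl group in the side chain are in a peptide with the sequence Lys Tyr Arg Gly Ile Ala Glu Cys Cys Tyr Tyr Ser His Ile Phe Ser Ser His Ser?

Serine (S), threonine (T), and tyrosine (Y) each carry a hydroxyl group on the side chain.
Matching residues: Tyr2, Tyr10, Tyr11, Ser12, Ser16, Ser17, Ser19.

7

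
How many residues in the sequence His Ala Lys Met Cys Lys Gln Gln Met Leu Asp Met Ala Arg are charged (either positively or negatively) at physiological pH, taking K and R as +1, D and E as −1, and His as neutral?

4

Charged side chains at pH ~7.4: K, R (positive); D, E (negative).
Matching residues: Lys3, Lys6, Asp11, Arg14.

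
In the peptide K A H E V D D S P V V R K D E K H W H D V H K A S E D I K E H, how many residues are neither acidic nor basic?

Acidic: D, E. Basic: K, R, H. All other residues are neither.
Matching residues: A2, V5, S8, P9, V10, V11, W18, V21, A24, S25, I28.

11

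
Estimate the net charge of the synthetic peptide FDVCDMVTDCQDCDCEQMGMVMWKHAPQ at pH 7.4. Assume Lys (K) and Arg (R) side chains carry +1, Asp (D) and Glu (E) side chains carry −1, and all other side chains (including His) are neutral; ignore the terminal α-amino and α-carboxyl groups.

-5

Positive (K, R): K24 → +1.
Negative (D, E): D2, D5, D9, D12, D14, E16 → −6.
Net charge = (+1) + (−6) = −5.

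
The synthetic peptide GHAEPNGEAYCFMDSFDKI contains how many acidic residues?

Aspartate (D) and glutamate (E) have carboxylic-acid side chains and are the acidic amino acids.
Matching residues: E4, E8, D14, D17.

4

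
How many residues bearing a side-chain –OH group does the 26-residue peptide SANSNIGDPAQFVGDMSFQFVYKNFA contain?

4

Serine (S), threonine (T), and tyrosine (Y) each carry a hydroxyl group on the side chain.
Matching residues: S1, S4, S17, Y22.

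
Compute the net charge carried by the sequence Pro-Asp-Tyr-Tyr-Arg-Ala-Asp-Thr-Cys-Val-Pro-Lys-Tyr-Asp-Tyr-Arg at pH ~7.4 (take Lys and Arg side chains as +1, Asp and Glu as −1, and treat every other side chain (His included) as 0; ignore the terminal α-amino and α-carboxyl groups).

0

Positive (K, R): Arg5, Lys12, Arg16 → +3.
Negative (D, E): Asp2, Asp7, Asp14 → −3.
Net charge = (+3) + (−3) = 0.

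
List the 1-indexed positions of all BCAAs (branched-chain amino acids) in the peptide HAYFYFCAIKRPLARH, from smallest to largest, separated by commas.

9, 13

The BCAAs are Val, Leu, and Ile — aliphatic side chains with a branch point.
Matching residues: I9, L13.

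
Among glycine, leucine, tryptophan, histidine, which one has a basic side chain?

histidine

Lysine (K), arginine (R), and histidine (H) have basic, nitrogen-containing side chains.
Of the listed options, only histidine belongs to this group.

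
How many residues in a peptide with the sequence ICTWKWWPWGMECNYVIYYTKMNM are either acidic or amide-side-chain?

3

Acidic: D, E. Amide-side-chain: N, Q.
Acidic residues here: E12 (1).
Amide-side-chain residues here: N14, N23 (2).
The two groups share no amino acid, so total = 1 + 2 = 3.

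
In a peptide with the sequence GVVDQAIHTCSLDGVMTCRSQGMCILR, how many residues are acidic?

2

Only D (aspartate) and E (glutamate) carry a side-chain carboxylic acid.
Matching residues: D4, D13.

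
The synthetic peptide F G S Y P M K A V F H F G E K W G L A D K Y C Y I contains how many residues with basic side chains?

Lysine (K), arginine (R), and histidine (H) have basic, nitrogen-containing side chains.
Matching residues: K7, H11, K15, K21.

4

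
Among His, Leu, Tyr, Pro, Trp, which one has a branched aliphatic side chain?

Leu

The BCAAs are Val, Leu, and Ile — aliphatic side chains with a branch point.
Of the listed options, only Leu belongs to this group.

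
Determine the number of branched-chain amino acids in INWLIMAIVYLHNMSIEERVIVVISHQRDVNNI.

14

Valine (V), leucine (L), and isoleucine (I) are the branched-chain amino acids.
Matching residues: I1, L4, I5, I8, V9, L11, I16, V20, I21, V22, V23, I24, V30, I33.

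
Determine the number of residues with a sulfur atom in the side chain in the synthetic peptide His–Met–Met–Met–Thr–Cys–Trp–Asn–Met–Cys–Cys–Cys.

8

Only Cys (C) and Met (M) have a sulfur atom in the side chain.
Matching residues: Met2, Met3, Met4, Cys6, Met9, Cys10, Cys11, Cys12.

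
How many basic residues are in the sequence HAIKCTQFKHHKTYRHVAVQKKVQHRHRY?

K, R, and H are the three residues with basic side chains (ε-amine, guanidinium, and imidazole respectively).
Matching residues: H1, K4, K9, H10, H11, K12, R15, H16, K21, K22, H25, R26, H27, R28.

14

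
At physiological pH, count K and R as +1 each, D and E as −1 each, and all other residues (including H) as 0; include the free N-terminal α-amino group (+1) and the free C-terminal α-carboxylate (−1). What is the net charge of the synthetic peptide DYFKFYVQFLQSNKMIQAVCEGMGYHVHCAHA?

0

Positive (K, R): K4, K14 → +2.
Negative (D, E): D1, E21 → −2.
The N-terminus (+1) and C-terminus (−1) cancel.
Net charge = (+2) + (−2) = 0.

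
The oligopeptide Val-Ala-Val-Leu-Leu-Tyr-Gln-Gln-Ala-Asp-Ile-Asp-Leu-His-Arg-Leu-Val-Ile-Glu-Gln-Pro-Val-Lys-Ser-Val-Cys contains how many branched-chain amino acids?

11

The BCAAs are Val, Leu, and Ile — aliphatic side chains with a branch point.
Matching residues: Val1, Val3, Leu4, Leu5, Ile11, Leu13, Leu16, Val17, Ile18, Val22, Val25.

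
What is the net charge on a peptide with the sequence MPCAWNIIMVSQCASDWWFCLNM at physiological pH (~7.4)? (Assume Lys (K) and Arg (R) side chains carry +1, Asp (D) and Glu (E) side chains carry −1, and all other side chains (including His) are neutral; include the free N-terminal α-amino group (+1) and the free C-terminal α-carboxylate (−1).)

-1

Positive (K, R): none → +0.
Negative (D, E): D16 → −1.
The N-terminus (+1) and C-terminus (−1) cancel.
Net charge = (+0) + (−1) = −1.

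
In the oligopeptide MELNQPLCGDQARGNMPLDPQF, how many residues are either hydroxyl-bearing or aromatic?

Hydroxyl-bearing: S, T, Y. Aromatic: F, W, Y.
Hydroxyl-bearing residues here: none (0).
Aromatic residues here: F22 (1).
(Y belongs to both groups, but none appear in this sequence.) Total = 0 + 1 = 1.

1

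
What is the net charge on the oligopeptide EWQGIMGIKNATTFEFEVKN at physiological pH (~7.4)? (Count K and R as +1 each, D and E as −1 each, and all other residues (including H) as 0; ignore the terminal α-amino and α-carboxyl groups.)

Positive (K, R): K9, K19 → +2.
Negative (D, E): E1, E15, E17 → −3.
Net charge = (+2) + (−3) = −1.

-1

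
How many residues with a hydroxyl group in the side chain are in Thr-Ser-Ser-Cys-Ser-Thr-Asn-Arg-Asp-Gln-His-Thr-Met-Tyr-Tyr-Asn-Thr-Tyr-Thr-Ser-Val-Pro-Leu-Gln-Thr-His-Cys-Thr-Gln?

14

The –OH-bearing residues are Ser, Thr (aliphatic alcohols), and Tyr (phenol).
Matching residues: Thr1, Ser2, Ser3, Ser5, Thr6, Thr12, Tyr14, Tyr15, Thr17, Tyr18, Thr19, Ser20, Thr25, Thr28.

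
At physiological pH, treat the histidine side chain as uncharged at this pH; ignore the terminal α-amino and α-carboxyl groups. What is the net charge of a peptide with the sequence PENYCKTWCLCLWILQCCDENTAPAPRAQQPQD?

-2

Near pH 7.4, K and R contribute +1 each, D and E contribute −1 each, and every other side chain (His included, as stated) is uncharged.
Positive (K, R): K6, R27 → +2.
Negative (D, E): E2, D19, E20, D33 → −4.
Net charge = (+2) + (−4) = −2.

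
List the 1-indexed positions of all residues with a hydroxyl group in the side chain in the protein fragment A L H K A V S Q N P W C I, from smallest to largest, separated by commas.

7

S, T, and Y are the three residues with a side-chain hydroxyl.
Matching residues: S7.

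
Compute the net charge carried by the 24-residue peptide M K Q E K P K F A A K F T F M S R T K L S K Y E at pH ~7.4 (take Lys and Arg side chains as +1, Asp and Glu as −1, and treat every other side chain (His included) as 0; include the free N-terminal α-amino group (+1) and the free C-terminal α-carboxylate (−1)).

+5

Positive (K, R): K2, K5, K7, K11, R17, K19, K22 → +7.
Negative (D, E): E4, E24 → −2.
The N-terminus (+1) and C-terminus (−1) cancel.
Net charge = (+7) + (−2) = +5.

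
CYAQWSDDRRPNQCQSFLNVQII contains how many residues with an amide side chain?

6

Asparagine (N) and glutamine (Q) have uncharged amide side chains.
Matching residues: Q4, N12, Q13, Q15, N19, Q21.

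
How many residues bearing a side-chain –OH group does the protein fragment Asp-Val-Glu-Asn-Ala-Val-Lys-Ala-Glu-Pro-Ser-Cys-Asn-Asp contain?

The –OH-bearing residues are Ser, Thr (aliphatic alcohols), and Tyr (phenol).
Matching residues: Ser11.

1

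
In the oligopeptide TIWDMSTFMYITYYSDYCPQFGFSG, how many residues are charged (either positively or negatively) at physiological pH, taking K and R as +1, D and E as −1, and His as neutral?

2

Charged side chains at pH ~7.4: K, R (positive); D, E (negative).
Matching residues: D4, D16.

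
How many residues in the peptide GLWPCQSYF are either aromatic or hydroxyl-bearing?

4

Aromatic: F, W, Y. Hydroxyl-bearing: S, T, Y.
Aromatic residues here: W3, Y8, F9 (3).
Hydroxyl-bearing residues here: S7, Y8 (2).
Y is in both groups, so the 1 Y residue must not be double-counted.
Total = 3 + 2 − 1 = 4.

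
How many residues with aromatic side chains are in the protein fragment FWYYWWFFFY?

F, W, and Y each carry an aromatic ring on the side chain.
Matching residues: F1, W2, Y3, Y4, W5, W6, F7, F8, F9, Y10.

10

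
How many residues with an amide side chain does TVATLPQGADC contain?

1

Only N (asparagine) and Q (glutamine) carry a side-chain carboxamide.
Matching residues: Q7.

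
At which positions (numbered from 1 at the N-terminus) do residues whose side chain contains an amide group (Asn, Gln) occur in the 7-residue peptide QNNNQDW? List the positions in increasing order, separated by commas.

1, 2, 3, 4, 5

Matching residues: Q1, N2, N3, N4, Q5.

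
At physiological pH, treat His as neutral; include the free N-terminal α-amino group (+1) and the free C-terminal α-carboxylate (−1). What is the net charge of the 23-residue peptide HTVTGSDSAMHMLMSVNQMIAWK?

Near pH 7.4, K and R contribute +1 each, D and E contribute −1 each, and every other side chain (His included, as stated) is uncharged.
Positive (K, R): K23 → +1.
Negative (D, E): D7 → −1.
The N-terminus (+1) and C-terminus (−1) cancel.
Net charge = (+1) + (−1) = 0.

0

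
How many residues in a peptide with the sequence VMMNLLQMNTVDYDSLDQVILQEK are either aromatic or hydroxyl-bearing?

Aromatic: F, W, Y. Hydroxyl-bearing: S, T, Y.
Aromatic residues here: Y13 (1).
Hydroxyl-bearing residues here: T10, Y13, S15 (3).
Y is in both groups, so the 1 Y residue must not be double-counted.
Total = 1 + 3 − 1 = 3.

3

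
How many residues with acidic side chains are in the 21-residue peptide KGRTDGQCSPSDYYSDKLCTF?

3

Only D (aspartate) and E (glutamate) carry a side-chain carboxylic acid.
Matching residues: D5, D12, D16.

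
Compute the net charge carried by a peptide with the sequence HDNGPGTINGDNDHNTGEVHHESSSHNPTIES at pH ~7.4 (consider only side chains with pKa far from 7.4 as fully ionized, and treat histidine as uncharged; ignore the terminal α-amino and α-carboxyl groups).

-6

At pH ~7.4 the Lys and Arg side chains are protonated (+1), the Asp and Glu side chains are deprotonated (−1), and with His taken as neutral all other side chains carry no charge.
Positive (K, R): none → +0.
Negative (D, E): D2, D11, D13, E18, E22, E31 → −6.
Net charge = (+0) + (−6) = −6.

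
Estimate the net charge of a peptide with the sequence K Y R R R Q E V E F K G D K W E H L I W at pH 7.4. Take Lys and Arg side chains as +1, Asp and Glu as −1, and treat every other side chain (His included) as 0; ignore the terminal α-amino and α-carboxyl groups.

+2

Positive (K, R): K1, R3, R4, R5, K11, K14 → +6.
Negative (D, E): E7, E9, D13, E16 → −4.
Net charge = (+6) + (−4) = +2.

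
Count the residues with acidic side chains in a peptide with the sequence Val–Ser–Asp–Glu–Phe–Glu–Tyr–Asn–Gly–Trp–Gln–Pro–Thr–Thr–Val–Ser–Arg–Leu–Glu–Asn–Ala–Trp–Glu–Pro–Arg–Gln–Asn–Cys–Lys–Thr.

5

Only D (aspartate) and E (glutamate) carry a side-chain carboxylic acid.
Matching residues: Asp3, Glu4, Glu6, Glu19, Glu23.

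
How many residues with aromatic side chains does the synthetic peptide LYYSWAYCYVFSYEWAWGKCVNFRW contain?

The aromatic amino acids are Phe (F, benzyl), Trp (W, indole), and Tyr (Y, phenol).
Matching residues: Y2, Y3, W5, Y7, Y9, F11, Y13, W15, W17, F23, W25.

11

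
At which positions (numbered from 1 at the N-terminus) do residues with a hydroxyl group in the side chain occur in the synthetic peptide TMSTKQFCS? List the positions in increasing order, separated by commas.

1, 3, 4, 9

The –OH-bearing residues are Ser, Thr (aliphatic alcohols), and Tyr (phenol).
Matching residues: T1, S3, T4, S9.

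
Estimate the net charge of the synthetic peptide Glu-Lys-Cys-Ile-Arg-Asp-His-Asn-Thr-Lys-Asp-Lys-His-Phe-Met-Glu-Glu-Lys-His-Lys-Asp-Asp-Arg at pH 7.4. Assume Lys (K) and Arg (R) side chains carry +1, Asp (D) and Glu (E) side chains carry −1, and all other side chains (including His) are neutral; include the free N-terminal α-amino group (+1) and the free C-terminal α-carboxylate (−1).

0

Positive (K, R): Lys2, Arg5, Lys10, Lys12, Lys18, Lys20, Arg23 → +7.
Negative (D, E): Glu1, Asp6, Asp11, Glu16, Glu17, Asp21, Asp22 → −7.
The N-terminus (+1) and C-terminus (−1) cancel.
Net charge = (+7) + (−7) = 0.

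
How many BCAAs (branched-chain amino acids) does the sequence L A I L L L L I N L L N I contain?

The BCAAs are Val, Leu, and Ile — aliphatic side chains with a branch point.
Matching residues: L1, I3, L4, L5, L6, L7, I8, L10, L11, I13.

10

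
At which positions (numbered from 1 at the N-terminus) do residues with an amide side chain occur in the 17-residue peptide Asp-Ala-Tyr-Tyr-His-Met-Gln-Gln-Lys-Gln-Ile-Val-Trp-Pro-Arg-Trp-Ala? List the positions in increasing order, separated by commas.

The amide-side-chain residues are Asn (N) and Gln (Q).
Matching residues: Gln7, Gln8, Gln10.

7, 8, 10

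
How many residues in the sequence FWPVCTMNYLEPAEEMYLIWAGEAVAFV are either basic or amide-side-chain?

1

Basic: H, K, R. Amide-side-chain: N, Q.
Basic residues here: none (0).
Amide-side-chain residues here: N8 (1).
The two groups share no amino acid, so total = 0 + 1 = 1.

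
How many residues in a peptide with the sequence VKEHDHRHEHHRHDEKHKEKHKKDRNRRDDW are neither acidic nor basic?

Acidic: D, E. Basic: K, R, H. All other residues are neither.
Matching residues: V1, N26, W31.

3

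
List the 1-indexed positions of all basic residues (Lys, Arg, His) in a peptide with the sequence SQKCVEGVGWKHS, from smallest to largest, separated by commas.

Matching residues: K3, K11, H12.

3, 11, 12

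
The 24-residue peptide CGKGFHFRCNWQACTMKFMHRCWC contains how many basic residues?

6

The basic amino acids are Lys (K), Arg (R), and His (H).
Matching residues: K3, H6, R8, K17, H20, R21.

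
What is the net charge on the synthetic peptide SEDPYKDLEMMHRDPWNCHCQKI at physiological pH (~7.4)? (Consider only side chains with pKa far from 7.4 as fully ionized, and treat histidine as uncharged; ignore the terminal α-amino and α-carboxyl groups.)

-2

At pH ~7.4 the Lys and Arg side chains are protonated (+1), the Asp and Glu side chains are deprotonated (−1), and with His taken as neutral all other side chains carry no charge.
Positive (K, R): K6, R13, K22 → +3.
Negative (D, E): E2, D3, D7, E9, D14 → −5.
Net charge = (+3) + (−5) = −2.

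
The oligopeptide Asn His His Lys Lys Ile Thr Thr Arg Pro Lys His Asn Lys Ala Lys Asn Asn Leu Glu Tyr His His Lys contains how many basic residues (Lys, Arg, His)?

12

Matching residues: His2, His3, Lys4, Lys5, Arg9, Lys11, His12, Lys14, Lys16, His22, His23, Lys24.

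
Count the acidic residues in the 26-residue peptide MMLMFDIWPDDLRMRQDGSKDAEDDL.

8

Aspartate (D) and glutamate (E) have carboxylic-acid side chains and are the acidic amino acids.
Matching residues: D6, D10, D11, D17, D21, E23, D24, D25.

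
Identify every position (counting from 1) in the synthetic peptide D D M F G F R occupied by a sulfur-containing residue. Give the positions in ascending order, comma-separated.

Cysteine (C, thiol) and methionine (M, thioether) are the two sulfur-containing amino acids.
Matching residues: M3.

3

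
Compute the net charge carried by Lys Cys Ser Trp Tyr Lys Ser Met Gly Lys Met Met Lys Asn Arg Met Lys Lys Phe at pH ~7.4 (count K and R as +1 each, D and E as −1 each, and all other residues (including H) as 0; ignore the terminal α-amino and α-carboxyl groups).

+7

Positive (K, R): Lys1, Lys6, Lys10, Lys13, Arg15, Lys17, Lys18 → +7.
Negative (D, E): none → −0.
Net charge = (+7) + (−0) = +7.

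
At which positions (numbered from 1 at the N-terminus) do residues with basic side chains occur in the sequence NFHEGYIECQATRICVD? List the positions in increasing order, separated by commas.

3, 13

The basic amino acids are Lys (K), Arg (R), and His (H).
Matching residues: H3, R13.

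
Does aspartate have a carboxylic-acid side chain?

Aspartate (D) and glutamate (E) have carboxylic-acid side chains and are the acidic amino acids.
Aspartate is in this group.

Yes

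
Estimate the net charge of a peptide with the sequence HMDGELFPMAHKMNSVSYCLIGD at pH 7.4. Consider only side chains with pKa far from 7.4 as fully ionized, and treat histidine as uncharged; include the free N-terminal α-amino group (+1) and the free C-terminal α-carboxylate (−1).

Near pH 7.4, K and R contribute +1 each, D and E contribute −1 each, and every other side chain (His included, as stated) is uncharged.
Positive (K, R): K12 → +1.
Negative (D, E): D3, E5, D23 → −3.
The N-terminus (+1) and C-terminus (−1) cancel.
Net charge = (+1) + (−3) = −2.

-2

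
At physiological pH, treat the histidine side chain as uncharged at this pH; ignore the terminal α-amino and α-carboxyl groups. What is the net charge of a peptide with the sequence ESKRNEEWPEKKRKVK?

+3

Near pH 7.4, K and R contribute +1 each, D and E contribute −1 each, and every other side chain (His included, as stated) is uncharged.
Positive (K, R): K3, R4, K11, K12, R13, K14, K16 → +7.
Negative (D, E): E1, E6, E7, E10 → −4.
Net charge = (+7) + (−4) = +3.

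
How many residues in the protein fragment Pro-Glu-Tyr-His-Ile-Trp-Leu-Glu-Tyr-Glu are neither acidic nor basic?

Acidic: D, E. Basic: K, R, H. All other residues are neither.
Matching residues: Pro1, Tyr3, Ile5, Trp6, Leu7, Tyr9.

6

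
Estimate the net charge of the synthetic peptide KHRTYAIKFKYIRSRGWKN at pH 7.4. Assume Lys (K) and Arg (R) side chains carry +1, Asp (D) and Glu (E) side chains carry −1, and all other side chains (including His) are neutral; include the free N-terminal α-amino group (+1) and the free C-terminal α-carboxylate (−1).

Positive (K, R): K1, R3, K8, K10, R13, R15, K18 → +7.
Negative (D, E): none → −0.
The N-terminus (+1) and C-terminus (−1) cancel.
Net charge = (+7) + (−0) = +7.

+7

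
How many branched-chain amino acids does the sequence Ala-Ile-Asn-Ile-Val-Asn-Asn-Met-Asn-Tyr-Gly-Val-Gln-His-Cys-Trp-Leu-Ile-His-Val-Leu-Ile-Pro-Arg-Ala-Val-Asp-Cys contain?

10

Valine (V), leucine (L), and isoleucine (I) are the branched-chain amino acids.
Matching residues: Ile2, Ile4, Val5, Val12, Leu17, Ile18, Val20, Leu21, Ile22, Val26.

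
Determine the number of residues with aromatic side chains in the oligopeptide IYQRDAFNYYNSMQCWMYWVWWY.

Phenylalanine (F), tryptophan (W), and tyrosine (Y) have aromatic ring side chains.
Matching residues: Y2, F7, Y9, Y10, W16, Y18, W19, W21, W22, Y23.

10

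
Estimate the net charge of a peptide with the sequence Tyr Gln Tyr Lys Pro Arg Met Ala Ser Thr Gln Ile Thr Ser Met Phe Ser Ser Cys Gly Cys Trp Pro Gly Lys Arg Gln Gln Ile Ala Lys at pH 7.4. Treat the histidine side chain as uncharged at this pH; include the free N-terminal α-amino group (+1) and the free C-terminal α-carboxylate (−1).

Near pH 7.4, K and R contribute +1 each, D and E contribute −1 each, and every other side chain (His included, as stated) is uncharged.
Positive (K, R): Lys4, Arg6, Lys25, Arg26, Lys31 → +5.
Negative (D, E): none → −0.
The N-terminus (+1) and C-terminus (−1) cancel.
Net charge = (+5) + (−0) = +5.

+5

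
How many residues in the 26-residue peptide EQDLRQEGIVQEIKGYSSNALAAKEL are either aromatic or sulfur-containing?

Aromatic: F, W, Y. Sulfur-containing: C, M.
Aromatic residues here: Y16 (1).
Sulfur-containing residues here: none (0).
The two groups share no amino acid, so total = 1 + 0 = 1.

1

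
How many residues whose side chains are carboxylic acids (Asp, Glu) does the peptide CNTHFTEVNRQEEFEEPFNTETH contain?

Matching residues: E7, E12, E13, E15, E16, E21.

6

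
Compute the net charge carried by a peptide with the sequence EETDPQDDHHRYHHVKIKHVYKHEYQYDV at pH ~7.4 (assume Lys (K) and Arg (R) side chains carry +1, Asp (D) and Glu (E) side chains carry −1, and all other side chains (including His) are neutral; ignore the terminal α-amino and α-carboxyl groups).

Positive (K, R): R11, K16, K18, K22 → +4.
Negative (D, E): E1, E2, D4, D7, D8, E24, D28 → −7.
Net charge = (+4) + (−7) = −3.

-3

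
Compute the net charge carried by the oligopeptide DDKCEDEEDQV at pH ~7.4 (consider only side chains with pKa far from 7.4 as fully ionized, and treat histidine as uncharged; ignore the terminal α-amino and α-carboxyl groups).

Near pH 7.4, K and R contribute +1 each, D and E contribute −1 each, and every other side chain (His included, as stated) is uncharged.
Positive (K, R): K3 → +1.
Negative (D, E): D1, D2, E5, D6, E7, E8, D9 → −7.
Net charge = (+1) + (−7) = −6.

-6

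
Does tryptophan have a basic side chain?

Lysine (K), arginine (R), and histidine (H) have basic, nitrogen-containing side chains.
Tryptophan is not in this group.

No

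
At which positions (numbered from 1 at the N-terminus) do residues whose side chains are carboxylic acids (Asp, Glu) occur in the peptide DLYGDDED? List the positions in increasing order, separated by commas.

1, 5, 6, 7, 8

Matching residues: D1, D5, D6, E7, D8.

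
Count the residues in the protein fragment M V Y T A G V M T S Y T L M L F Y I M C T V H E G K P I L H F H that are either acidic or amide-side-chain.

1

Acidic: D, E. Amide-side-chain: N, Q.
Acidic residues here: E24 (1).
Amide-side-chain residues here: none (0).
The two groups share no amino acid, so total = 1 + 0 = 1.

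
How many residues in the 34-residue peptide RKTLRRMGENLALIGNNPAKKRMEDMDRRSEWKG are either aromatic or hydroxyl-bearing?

Aromatic: F, W, Y. Hydroxyl-bearing: S, T, Y.
Aromatic residues here: W32 (1).
Hydroxyl-bearing residues here: T3, S30 (2).
(Y belongs to both groups, but none appear in this sequence.) Total = 1 + 2 = 3.

3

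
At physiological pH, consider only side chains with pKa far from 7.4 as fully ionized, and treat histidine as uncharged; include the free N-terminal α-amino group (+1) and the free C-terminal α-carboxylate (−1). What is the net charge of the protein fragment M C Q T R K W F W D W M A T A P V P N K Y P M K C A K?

At pH ~7.4 the Lys and Arg side chains are protonated (+1), the Asp and Glu side chains are deprotonated (−1), and with His taken as neutral all other side chains carry no charge.
Positive (K, R): R5, K6, K20, K24, K27 → +5.
Negative (D, E): D10 → −1.
The N-terminus (+1) and C-terminus (−1) cancel.
Net charge = (+5) + (−1) = +4.

+4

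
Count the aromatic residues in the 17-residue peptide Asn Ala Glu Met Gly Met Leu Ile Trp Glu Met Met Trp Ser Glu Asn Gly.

2

F, W, and Y each carry an aromatic ring on the side chain.
Matching residues: Trp9, Trp13.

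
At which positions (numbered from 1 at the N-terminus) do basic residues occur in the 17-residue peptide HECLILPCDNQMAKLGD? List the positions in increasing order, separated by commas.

Lysine (K), arginine (R), and histidine (H) have basic, nitrogen-containing side chains.
Matching residues: H1, K14.

1, 14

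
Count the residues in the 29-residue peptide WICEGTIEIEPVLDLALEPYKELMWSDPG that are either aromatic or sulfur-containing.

Aromatic: F, W, Y. Sulfur-containing: C, M.
Aromatic residues here: W1, Y20, W25 (3).
Sulfur-containing residues here: C3, M24 (2).
The two groups share no amino acid, so total = 3 + 2 = 5.

5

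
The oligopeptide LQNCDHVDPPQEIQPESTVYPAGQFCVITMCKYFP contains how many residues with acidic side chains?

4

Aspartate (D) and glutamate (E) have carboxylic-acid side chains and are the acidic amino acids.
Matching residues: D5, D8, E12, E16.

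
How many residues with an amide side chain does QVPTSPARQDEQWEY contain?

3

The amide-side-chain residues are Asn (N) and Gln (Q).
Matching residues: Q1, Q9, Q12.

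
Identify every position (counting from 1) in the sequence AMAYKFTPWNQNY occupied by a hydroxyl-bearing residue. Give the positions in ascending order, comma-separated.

4, 7, 13

Serine (S), threonine (T), and tyrosine (Y) each carry a hydroxyl group on the side chain.
Matching residues: Y4, T7, Y13.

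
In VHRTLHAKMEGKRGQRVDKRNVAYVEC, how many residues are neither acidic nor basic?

15

Acidic: D, E. Basic: K, R, H. All other residues are neither.
Matching residues: V1, T4, L5, A7, M9, G11, G14, Q15, V17, N21, V22, A23, Y24, V25, C27.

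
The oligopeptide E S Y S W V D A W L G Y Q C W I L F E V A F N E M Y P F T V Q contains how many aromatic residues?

9

Phenylalanine (F), tryptophan (W), and tyrosine (Y) have aromatic ring side chains.
Matching residues: Y3, W5, W9, Y12, W15, F18, F22, Y26, F28.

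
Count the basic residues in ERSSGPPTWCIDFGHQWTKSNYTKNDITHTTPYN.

5

Lysine (K), arginine (R), and histidine (H) have basic, nitrogen-containing side chains.
Matching residues: R2, H15, K19, K24, H29.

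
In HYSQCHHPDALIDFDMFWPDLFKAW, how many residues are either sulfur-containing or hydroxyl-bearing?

4

Sulfur-containing: C, M. Hydroxyl-bearing: S, T, Y.
Sulfur-containing residues here: C5, M16 (2).
Hydroxyl-bearing residues here: Y2, S3 (2).
The two groups share no amino acid, so total = 2 + 2 = 4.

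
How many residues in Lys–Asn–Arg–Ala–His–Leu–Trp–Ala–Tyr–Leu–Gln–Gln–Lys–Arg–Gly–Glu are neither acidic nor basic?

Acidic: D, E. Basic: K, R, H. All other residues are neither.
Matching residues: Asn2, Ala4, Leu6, Trp7, Ala8, Tyr9, Leu10, Gln11, Gln12, Gly15.

10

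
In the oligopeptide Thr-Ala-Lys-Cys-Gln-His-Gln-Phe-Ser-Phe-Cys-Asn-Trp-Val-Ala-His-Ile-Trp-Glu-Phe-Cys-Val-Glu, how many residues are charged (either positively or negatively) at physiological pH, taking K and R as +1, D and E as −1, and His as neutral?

Charged side chains at pH ~7.4: K, R (positive); D, E (negative).
Matching residues: Lys3, Glu19, Glu23.

3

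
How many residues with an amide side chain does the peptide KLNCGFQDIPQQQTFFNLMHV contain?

The amide-side-chain residues are Asn (N) and Gln (Q).
Matching residues: N3, Q7, Q11, Q12, Q13, N17.

6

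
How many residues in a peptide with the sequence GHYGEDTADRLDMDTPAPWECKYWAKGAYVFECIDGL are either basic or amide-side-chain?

4

Basic: H, K, R. Amide-side-chain: N, Q.
Basic residues here: H2, R10, K22, K26 (4).
Amide-side-chain residues here: none (0).
The two groups share no amino acid, so total = 4 + 0 = 4.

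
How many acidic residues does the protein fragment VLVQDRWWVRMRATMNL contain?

1

The acidic residues are Asp (D) and Glu (E), whose side chains end in a carboxylate group.
Matching residues: D5.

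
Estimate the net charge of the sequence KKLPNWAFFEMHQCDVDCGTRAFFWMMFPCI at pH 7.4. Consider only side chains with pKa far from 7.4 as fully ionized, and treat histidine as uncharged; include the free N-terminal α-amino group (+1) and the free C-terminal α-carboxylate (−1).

The side chains ionized at physiological pH are Lys/Arg (+1) and Asp/Glu (−1); with His treated as neutral, nothing else contributes.
Positive (K, R): K1, K2, R21 → +3.
Negative (D, E): E10, D15, D17 → −3.
The N-terminus (+1) and C-terminus (−1) cancel.
Net charge = (+3) + (−3) = 0.

0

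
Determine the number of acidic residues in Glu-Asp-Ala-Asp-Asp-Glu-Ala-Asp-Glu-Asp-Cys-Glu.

9

Only D (aspartate) and E (glutamate) carry a side-chain carboxylic acid.
Matching residues: Glu1, Asp2, Asp4, Asp5, Glu6, Asp8, Glu9, Asp10, Glu12.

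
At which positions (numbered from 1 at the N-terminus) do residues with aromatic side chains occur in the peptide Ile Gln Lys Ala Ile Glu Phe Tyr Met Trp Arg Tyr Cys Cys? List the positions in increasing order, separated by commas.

The aromatic amino acids are Phe (F, benzyl), Trp (W, indole), and Tyr (Y, phenol).
Matching residues: Phe7, Tyr8, Trp10, Tyr12.

7, 8, 10, 12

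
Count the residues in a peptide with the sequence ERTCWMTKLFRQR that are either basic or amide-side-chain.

5

Basic: H, K, R. Amide-side-chain: N, Q.
Basic residues here: R2, K8, R11, R13 (4).
Amide-side-chain residues here: Q12 (1).
The two groups share no amino acid, so total = 4 + 1 = 5.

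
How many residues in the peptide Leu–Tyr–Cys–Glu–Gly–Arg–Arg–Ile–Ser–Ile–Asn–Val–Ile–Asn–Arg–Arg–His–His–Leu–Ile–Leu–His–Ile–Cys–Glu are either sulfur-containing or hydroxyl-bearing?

Sulfur-containing: C, M. Hydroxyl-bearing: S, T, Y.
Sulfur-containing residues here: Cys3, Cys24 (2).
Hydroxyl-bearing residues here: Tyr2, Ser9 (2).
The two groups share no amino acid, so total = 2 + 2 = 4.

4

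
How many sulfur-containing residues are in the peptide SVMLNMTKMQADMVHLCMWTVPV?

Only Cys (C) and Met (M) have a sulfur atom in the side chain.
Matching residues: M3, M6, M9, M13, C17, M18.

6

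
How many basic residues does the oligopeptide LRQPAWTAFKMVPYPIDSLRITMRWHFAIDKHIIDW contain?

K, R, and H are the three residues with basic side chains (ε-amine, guanidinium, and imidazole respectively).
Matching residues: R2, K10, R20, R24, H26, K31, H32.

7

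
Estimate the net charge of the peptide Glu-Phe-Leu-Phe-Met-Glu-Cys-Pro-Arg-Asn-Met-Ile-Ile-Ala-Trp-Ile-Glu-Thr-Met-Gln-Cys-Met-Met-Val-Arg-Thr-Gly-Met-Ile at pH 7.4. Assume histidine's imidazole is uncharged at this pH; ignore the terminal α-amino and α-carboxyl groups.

-1

Near pH 7.4, K and R contribute +1 each, D and E contribute −1 each, and every other side chain (His included, as stated) is uncharged.
Positive (K, R): Arg9, Arg25 → +2.
Negative (D, E): Glu1, Glu6, Glu17 → −3.
Net charge = (+2) + (−3) = −1.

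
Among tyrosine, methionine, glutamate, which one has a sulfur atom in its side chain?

methionine

Cysteine (C, thiol) and methionine (M, thioether) are the two sulfur-containing amino acids.
Of the listed options, only methionine belongs to this group.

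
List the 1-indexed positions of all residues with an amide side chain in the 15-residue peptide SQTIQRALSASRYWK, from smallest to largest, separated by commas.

2, 5

The amide-side-chain residues are Asn (N) and Gln (Q).
Matching residues: Q2, Q5.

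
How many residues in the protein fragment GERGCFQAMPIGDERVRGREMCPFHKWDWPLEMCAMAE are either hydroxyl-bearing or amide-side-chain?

1

Hydroxyl-bearing: S, T, Y. Amide-side-chain: N, Q.
Hydroxyl-bearing residues here: none (0).
Amide-side-chain residues here: Q7 (1).
The two groups share no amino acid, so total = 0 + 1 = 1.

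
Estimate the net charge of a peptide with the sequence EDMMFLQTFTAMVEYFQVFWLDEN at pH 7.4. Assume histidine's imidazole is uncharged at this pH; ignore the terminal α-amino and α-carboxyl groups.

The side chains ionized at physiological pH are Lys/Arg (+1) and Asp/Glu (−1); with His treated as neutral, nothing else contributes.
Positive (K, R): none → +0.
Negative (D, E): E1, D2, E14, D22, E23 → −5.
Net charge = (+0) + (−5) = −5.

-5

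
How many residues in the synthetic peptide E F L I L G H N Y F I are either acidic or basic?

Acidic: D, E. Basic: H, K, R.
Acidic residues here: E1 (1).
Basic residues here: H7 (1).
The two groups share no amino acid, so total = 1 + 1 = 2.

2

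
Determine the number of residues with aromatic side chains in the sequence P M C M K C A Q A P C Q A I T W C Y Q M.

2

Phenylalanine (F), tryptophan (W), and tyrosine (Y) have aromatic ring side chains.
Matching residues: W16, Y18.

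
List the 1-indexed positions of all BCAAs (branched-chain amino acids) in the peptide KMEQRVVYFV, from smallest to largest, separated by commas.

Valine (V), leucine (L), and isoleucine (I) are the branched-chain amino acids.
Matching residues: V6, V7, V10.

6, 7, 10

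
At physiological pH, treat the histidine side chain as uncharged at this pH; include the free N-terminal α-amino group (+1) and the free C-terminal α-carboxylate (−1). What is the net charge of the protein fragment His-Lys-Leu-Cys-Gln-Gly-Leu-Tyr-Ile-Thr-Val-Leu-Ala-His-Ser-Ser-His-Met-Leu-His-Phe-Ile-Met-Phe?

Near pH 7.4, K and R contribute +1 each, D and E contribute −1 each, and every other side chain (His included, as stated) is uncharged.
Positive (K, R): Lys2 → +1.
Negative (D, E): none → −0.
The N-terminus (+1) and C-terminus (−1) cancel.
Net charge = (+1) + (−0) = +1.

+1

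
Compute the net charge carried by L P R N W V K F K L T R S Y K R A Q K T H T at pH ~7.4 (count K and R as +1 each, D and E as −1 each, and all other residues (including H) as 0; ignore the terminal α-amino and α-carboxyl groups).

+7

Positive (K, R): R3, K7, K9, R12, K15, R16, K19 → +7.
Negative (D, E): none → −0.
Net charge = (+7) + (−0) = +7.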